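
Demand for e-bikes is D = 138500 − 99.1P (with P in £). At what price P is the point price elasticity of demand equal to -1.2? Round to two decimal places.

Ed = −99.1P/(138500 − 99.1P). Set this equal to -1.2:
99.1P = 1.2·(138500 − 99.1P) ⇒ 99.1P(1 + 1.2) = 1.2·138500
P = 1.2·138500 / (99.1·2.2) = 762.3153…

762.32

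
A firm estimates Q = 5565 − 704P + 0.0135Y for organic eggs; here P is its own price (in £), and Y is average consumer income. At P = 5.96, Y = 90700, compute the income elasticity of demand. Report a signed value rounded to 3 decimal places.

At the given values, Q = 5565 − 704(5.96) + 0.0135(90700) = 2593.61.
∂Q/∂Y = 0.0135.
E = (0.0135) × (90700/2593.61) = 0.47210…

0.472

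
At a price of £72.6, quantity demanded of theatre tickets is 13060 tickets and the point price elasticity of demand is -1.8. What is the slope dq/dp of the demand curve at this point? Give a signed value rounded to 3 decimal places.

-323.802

Ed = (dq/dp)·(p/q) ⇒ dq/dp = Ed·q/p = (-1.8)·13060/72.6 = -323.80165…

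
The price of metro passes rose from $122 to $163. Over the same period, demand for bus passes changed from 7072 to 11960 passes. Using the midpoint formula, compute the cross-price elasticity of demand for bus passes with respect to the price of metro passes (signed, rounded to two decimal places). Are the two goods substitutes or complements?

1.79; substitutes

%ΔQ_{bus passes} = (11960 − 7072)/avg = 4888/9516 = 0.513661…
%ΔP_{metro passes} = (163 − 122)/avg = 41/142.5 = 0.287719…
E_cross = (4888/9516) / (41/142.5) = 1.7852…
E_cross > 0 ⇒ the goods are substitutes.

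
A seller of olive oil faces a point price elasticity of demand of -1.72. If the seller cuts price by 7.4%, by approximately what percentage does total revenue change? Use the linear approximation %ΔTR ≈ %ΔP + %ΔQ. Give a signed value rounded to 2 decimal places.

%ΔQ ≈ Ed × %ΔP = (-1.72) × (-7.4%) = +12.7280%
%ΔTR ≈ %ΔP + %ΔQ = (-7.4%) + (+12.7280%) = +5.3280%

+5.33%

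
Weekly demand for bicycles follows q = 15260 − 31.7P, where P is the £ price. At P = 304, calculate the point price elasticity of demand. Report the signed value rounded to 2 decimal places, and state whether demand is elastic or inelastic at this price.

-1.71; elastic

dq/dP = −31.7. At P = 304, q = 15260 − 31.7(304) = 5623.2.
Ed = (dq/dP)·(P/q) = −31.7 × (304/5623.2) = -1.7137…
|Ed| = 1.71 > 1, so demand is elastic.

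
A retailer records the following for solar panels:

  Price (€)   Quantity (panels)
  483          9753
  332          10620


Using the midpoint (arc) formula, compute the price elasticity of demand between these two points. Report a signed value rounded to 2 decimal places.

%ΔQ = (10620 − 9753) / [(9753 + 10620)/2] = 867/10186.5 = 0.085112…
%ΔP = (332 − 483) / [(483 + 332)/2] = -151/407.5 = -0.370552…
Arc Ed = %ΔQ / %ΔP = (867/10186.5) / (-151/407.5) = -0.2296…

-0.23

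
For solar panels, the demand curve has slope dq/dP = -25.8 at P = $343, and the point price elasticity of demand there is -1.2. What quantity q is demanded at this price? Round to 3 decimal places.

7374.500

Ed = (dq/dP)·(P/q) ⇒ q = (dq/dP)·P/Ed = (-25.8)·343/(-1.2) = 7374.5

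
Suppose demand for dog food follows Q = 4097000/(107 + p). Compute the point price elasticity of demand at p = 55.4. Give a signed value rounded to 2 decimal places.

dQ/dp = −4097000/(107 + p)² = -155.344. At p = 55.4, Q = 25227.8.
Ed = (dQ/dp)·(p/Q) = (-155.344) × (55.4/25227.8) = -0.3411…

-0.34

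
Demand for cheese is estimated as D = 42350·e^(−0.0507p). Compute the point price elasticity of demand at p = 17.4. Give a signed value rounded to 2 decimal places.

-0.88

dD/dp = −0.0507·D = -888.66. At p = 17.4, D = 17527.8.
Ed = (dD/dp)·(p/D) = (-888.66) × (17.4/17527.8) = -0.8821…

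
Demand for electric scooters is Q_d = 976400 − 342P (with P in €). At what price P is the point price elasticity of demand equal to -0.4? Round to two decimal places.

815.71

Ed = −342P/(976400 − 342P). Set this equal to -0.4:
342P = 0.4·(976400 − 342P) ⇒ 342P(1 + 0.4) = 0.4·976400
P = 0.4·976400 / (342·1.4) = 815.7059…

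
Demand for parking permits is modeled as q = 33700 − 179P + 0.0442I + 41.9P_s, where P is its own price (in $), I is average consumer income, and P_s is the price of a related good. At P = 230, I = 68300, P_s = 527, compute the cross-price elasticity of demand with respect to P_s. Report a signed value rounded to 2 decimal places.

At the given values, q = 33700 − 179(230) + 0.0442(68300) + 41.9(527) = 17630.16.
∂q/∂P_s = 41.9.
E = (41.9) × (527/17630.16) = 1.2524…

1.25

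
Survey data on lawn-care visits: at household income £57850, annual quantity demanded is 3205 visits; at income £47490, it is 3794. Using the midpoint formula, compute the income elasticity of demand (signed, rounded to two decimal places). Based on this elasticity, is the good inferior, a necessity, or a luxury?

-0.86; inferior

%ΔQ = (3794 − 3205)/[( 3205 + 3794)/2] = 589/3499.5 = 0.168309…
%ΔIncome = (47490 − 57850)/[( 57850 + 47490)/2] = -10360/52670 = -0.196696…
E_income = (589/3499.5) / (-10360/52670) = -0.8556…
E_income < 0 ⇒ inferior good.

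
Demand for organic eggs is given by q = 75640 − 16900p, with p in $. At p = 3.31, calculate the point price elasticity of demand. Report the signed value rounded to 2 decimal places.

dq/dp = −16900. At p = 3.31, q = 75640 − 16900(3.31) = 19701.
Ed = (dq/dp)·(p/q) = −16900 × (3.31/19701) = -2.8393…

-2.84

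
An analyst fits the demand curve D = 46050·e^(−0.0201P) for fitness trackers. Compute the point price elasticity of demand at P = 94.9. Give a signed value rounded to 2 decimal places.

-1.91

dD/dP = −0.0201·D = -137.408. At P = 94.9, D = 6836.24.
Ed = (dD/dP)·(P/D) = (-137.408) × (94.9/6836.24) = -1.9074…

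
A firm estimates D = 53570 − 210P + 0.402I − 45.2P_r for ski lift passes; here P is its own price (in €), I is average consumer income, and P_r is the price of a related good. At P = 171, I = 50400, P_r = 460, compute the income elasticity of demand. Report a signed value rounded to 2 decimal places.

1.18

At the given values, D = 53570 − 210(171) + 0.402(50400) − 45.2(460) = 17128.8.
∂D/∂I = 0.402.
E = (0.402) × (50400/17128.8) = 1.1828…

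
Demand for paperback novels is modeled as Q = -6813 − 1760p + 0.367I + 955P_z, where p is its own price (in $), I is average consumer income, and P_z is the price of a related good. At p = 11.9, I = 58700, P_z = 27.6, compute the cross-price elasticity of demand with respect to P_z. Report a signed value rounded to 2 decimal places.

1.31

At the given values, Q = -6813 − 1760(11.9) + 0.367(58700) + 955(27.6) = 20143.9.
∂Q/∂P_z = 955.
E = (955) × (27.6/20143.9) = 1.3084…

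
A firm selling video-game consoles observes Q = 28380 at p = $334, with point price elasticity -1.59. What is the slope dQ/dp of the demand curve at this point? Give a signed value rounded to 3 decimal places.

Ed = (dQ/dp)·(p/Q) ⇒ dQ/dp = Ed·Q/p = (-1.59)·28380/334 = -135.10239…

-135.102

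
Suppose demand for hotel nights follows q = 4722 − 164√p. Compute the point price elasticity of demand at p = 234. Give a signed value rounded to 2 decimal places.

dq/dp = −164/(2√p) = -5.36051. At p = 234, q = 2213.28.
Ed = (dq/dp)·(p/q) = (-5.36051) × (234/2213.28) = -0.5667…

-0.57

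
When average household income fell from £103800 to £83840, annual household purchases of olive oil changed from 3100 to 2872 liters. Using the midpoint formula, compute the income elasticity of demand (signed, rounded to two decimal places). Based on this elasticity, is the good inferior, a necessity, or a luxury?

0.36; necessity

%ΔQ = (2872 − 3100)/[( 3100 + 2872)/2] = -228/2986 = -0.076356…
%ΔIncome = (83840 − 103800)/[( 103800 + 83840)/2] = -19960/93820 = -0.212747…
E_income = (-228/2986) / (-19960/93820) = 0.3589…
0 < E_income < 1 ⇒ normal good, necessity.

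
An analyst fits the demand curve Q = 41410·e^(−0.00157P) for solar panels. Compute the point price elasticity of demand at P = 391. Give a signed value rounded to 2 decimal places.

-0.61

dQ/dP = −0.00157·Q = -35.1888. At P = 391, Q = 22413.3.
Ed = (dQ/dP)·(P/Q) = (-35.1888) × (391/22413.3) = -0.6138…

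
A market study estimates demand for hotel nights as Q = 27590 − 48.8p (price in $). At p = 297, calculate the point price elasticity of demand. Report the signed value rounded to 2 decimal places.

dQ/dp = −48.8. At p = 297, Q = 27590 − 48.8(297) = 13096.4.
Ed = (dQ/dp)·(p/Q) = −48.8 × (297/13096.4) = -1.1066…

-1.11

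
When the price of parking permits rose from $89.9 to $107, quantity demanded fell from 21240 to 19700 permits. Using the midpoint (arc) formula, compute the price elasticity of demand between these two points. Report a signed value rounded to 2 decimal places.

-0.43

%ΔQ = (19700 − 21240) / [(21240 + 19700)/2] = -1540/20470 = -0.075232…
%ΔP = (107 − 89.9) / [(89.9 + 107)/2] = 17.1/98.45 = 0.173692…
Arc Ed = %ΔQ / %ΔP = (-1540/20470) / (17.1/98.45) = -0.4331…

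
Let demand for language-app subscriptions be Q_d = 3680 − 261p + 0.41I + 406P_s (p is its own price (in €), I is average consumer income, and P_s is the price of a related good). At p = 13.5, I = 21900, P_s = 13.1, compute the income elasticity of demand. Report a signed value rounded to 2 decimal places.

0.62

At the given values, Q_d = 3680 − 261(13.5) + 0.41(21900) + 406(13.1) = 14454.1.
∂Q_d/∂I = 0.41.
E = (0.41) × (21900/14454.1) = 0.6212…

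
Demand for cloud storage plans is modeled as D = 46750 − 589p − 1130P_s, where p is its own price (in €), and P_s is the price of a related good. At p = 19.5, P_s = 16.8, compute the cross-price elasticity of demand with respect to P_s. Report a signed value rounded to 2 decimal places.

-1.17

At the given values, D = 46750 − 589(19.5) − 1130(16.8) = 16280.5.
∂D/∂P_s = -1130.
E = (-1130) × (16.8/16280.5) = -1.1660…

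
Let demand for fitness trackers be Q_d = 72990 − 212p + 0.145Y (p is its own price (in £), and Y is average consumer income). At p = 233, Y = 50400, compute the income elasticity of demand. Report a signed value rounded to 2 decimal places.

0.24

At the given values, Q_d = 72990 − 212(233) + 0.145(50400) = 30902.
∂Q_d/∂Y = 0.145.
E = (0.145) × (50400/30902) = 0.2364…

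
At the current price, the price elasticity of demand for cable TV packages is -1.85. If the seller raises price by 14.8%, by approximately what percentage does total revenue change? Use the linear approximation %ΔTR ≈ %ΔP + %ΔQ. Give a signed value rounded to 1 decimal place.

-12.6%

%ΔQ ≈ Ed × %ΔP = (-1.85) × (+14.8%) = -27.3800%
%ΔTR ≈ %ΔP + %ΔQ = (+14.8%) + (-27.3800%) = -12.5800%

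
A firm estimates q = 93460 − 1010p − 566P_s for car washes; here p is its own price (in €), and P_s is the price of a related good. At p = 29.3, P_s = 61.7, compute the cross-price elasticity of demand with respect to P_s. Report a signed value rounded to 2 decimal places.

-1.21

At the given values, q = 93460 − 1010(29.3) − 566(61.7) = 28944.8.
∂q/∂P_s = -566.
E = (-566) × (61.7/28944.8) = -1.2065…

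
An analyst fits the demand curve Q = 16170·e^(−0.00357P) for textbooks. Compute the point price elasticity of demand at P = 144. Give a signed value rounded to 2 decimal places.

dQ/dP = −0.00357·Q = -34.5236. At P = 144, Q = 9670.48.
Ed = (dQ/dP)·(P/Q) = (-34.5236) × (144/9670.48) = -0.5140…

-0.51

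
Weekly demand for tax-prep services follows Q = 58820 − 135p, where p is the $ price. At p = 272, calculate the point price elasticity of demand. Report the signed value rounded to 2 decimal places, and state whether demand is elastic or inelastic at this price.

-1.66; elastic

dQ/dp = −135. At p = 272, Q = 58820 − 135(272) = 22100.
Ed = (dQ/dp)·(p/Q) = −135 × (272/22100) = -1.6615…
|Ed| = 1.66 > 1, so demand is elastic.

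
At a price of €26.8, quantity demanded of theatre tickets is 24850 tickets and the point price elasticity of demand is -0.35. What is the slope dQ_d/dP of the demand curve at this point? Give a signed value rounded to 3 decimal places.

-324.534

Ed = (dQ_d/dP)·(P/Q_d) ⇒ dQ_d/dP = Ed·Q_d/P = (-0.35)·24850/26.8 = -324.53358…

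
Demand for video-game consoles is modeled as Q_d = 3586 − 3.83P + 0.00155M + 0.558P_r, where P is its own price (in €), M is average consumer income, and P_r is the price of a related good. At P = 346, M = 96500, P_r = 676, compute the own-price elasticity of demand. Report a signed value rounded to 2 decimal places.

-0.48

At the given values, Q_d = 3586 − 3.83(346) + 0.00155(96500) + 0.558(676) = 2787.603.
∂Q_d/∂P = −3.83.
E = (-3.83) × (346/2787.603) = -0.4753…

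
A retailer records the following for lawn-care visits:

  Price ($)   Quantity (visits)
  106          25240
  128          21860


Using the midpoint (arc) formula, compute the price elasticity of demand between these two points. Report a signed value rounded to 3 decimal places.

%ΔQ = (21860 − 25240) / [(25240 + 21860)/2] = -3380/23550 = -0.143524…
%ΔP = (128 − 106) / [(106 + 128)/2] = 22/117 = 0.188034…
Arc Ed = %ΔQ / %ΔP = (-3380/23550) / (22/117) = -0.76328…

-0.763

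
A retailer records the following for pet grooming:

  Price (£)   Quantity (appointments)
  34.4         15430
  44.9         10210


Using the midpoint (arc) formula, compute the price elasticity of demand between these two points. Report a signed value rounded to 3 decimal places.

%ΔQ = (10210 − 15430) / [(15430 + 10210)/2] = -5220/12820 = -0.407176…
%ΔP = (44.9 − 34.4) / [(34.4 + 44.9)/2] = 10.5/39.65 = 0.264817…
Arc Ed = %ΔQ / %ΔP = (-5220/12820) / (10.5/39.65) = -1.53757…

-1.538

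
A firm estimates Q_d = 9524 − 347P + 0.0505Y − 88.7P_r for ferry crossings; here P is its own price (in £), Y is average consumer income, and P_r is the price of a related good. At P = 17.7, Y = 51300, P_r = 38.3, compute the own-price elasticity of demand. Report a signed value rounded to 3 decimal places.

-2.385

At the given values, Q_d = 9524 − 347(17.7) + 0.0505(51300) − 88.7(38.3) = 2575.54.
∂Q_d/∂P = −347.
E = (-347) × (17.7/2575.54) = -2.38470…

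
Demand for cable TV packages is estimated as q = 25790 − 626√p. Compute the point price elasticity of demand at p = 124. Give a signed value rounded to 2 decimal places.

dq/dp = −626/(2√p) = -28.1082. At p = 124, q = 18819.2.
Ed = (dq/dp)·(p/q) = (-28.1082) × (124/18819.2) = -0.1852…

-0.19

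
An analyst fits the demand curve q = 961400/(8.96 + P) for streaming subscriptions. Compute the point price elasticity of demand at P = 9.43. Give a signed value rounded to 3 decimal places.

dq/dP = −961400/(8.96 + P)² = -2842.76. At P = 9.43, q = 52278.4.
Ed = (dq/dP)·(P/q) = (-2842.76) × (9.43/52278.4) = -0.51277…

-0.513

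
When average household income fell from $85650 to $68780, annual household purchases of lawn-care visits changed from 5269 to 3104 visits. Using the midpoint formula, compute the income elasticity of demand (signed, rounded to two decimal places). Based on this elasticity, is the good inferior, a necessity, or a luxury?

%ΔQ = (3104 − 5269)/[( 5269 + 3104)/2] = -2165/4186.5 = -0.517138…
%ΔIncome = (68780 − 85650)/[( 85650 + 68780)/2] = -16870/77215 = -0.218480…
E_income = (-2165/4186.5) / (-16870/77215) = 2.3669…
E_income > 1 ⇒ normal good, luxury.

2.37; luxury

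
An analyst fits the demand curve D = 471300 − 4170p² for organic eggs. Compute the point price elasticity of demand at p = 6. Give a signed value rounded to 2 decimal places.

dD/dp = −2·4170·p = -50040. At p = 6, D = 321180.
Ed = (dD/dp)·(p/D) = (-50040) × (6/321180) = -0.9348…

-0.93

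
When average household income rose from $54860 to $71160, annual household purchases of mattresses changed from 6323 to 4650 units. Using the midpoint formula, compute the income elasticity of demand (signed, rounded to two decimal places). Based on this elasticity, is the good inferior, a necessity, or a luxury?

%ΔQ = (4650 − 6323)/[( 6323 + 4650)/2] = -1673/5486.5 = -0.304930…
%ΔIncome = (71160 − 54860)/[( 54860 + 71160)/2] = 16300/63010 = 0.258689…
E_income = (-1673/5486.5) / (16300/63010) = -1.1787…
E_income < 0 ⇒ inferior good.

-1.18; inferior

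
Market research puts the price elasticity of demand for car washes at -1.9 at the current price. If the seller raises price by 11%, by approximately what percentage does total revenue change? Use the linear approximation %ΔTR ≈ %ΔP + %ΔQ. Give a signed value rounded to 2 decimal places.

-9.90%

%ΔQ ≈ Ed × %ΔP = (-1.9) × (+11%) = -20.9000%
%ΔTR ≈ %ΔP + %ΔQ = (+11%) + (-20.9000%) = -9.9000%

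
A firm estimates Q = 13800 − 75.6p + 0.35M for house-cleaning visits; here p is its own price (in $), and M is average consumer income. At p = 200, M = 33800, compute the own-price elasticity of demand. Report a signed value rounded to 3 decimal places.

-1.439

At the given values, Q = 13800 − 75.6(200) + 0.35(33800) = 10510.
∂Q/∂p = −75.6.
E = (-75.6) × (200/10510) = -1.43862…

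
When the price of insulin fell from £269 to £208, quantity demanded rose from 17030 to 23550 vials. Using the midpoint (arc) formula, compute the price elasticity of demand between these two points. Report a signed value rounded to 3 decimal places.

-1.256

%ΔQ = (23550 − 17030) / [(17030 + 23550)/2] = 6520/20290 = 0.321340…
%ΔP = (208 − 269) / [(269 + 208)/2] = -61/238.5 = -0.255765…
Arc Ed = %ΔQ / %ΔP = (6520/20290) / (-61/238.5) = -1.25638…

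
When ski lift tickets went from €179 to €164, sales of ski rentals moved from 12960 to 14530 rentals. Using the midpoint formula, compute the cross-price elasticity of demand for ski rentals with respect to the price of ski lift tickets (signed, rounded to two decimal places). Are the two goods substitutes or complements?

%ΔQ_{ski rentals} = (14530 − 12960)/avg = 1570/13745 = 0.114223…
%ΔP_{ski lift tickets} = (164 − 179)/avg = -15/171.5 = -0.087463…
E_cross = (1570/13745) / (-15/171.5) = -1.3059…
E_cross < 0 ⇒ the goods are complements.

-1.31; complements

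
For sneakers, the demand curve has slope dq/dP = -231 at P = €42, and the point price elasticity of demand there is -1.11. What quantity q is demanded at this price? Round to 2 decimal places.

8740.54

Ed = (dq/dP)·(P/q) ⇒ q = (dq/dP)·P/Ed = (-231)·42/(-1.11) = 8740.5405…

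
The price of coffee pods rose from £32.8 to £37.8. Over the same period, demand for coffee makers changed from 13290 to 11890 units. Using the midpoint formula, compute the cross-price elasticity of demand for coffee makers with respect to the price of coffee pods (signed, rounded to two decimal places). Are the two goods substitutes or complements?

-0.79; complements

%ΔQ_{coffee makers} = (11890 − 13290)/avg = -1400/12590 = -0.111199…
%ΔP_{coffee pods} = (37.8 − 32.8)/avg = 5/35.3 = 0.141643…
E_cross = (-1400/12590) / (5/35.3) = -0.7850…
E_cross < 0 ⇒ the goods are complements.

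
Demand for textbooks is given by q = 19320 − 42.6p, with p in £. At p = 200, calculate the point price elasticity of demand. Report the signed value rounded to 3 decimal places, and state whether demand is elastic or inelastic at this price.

dq/dp = −42.6. At p = 200, q = 19320 − 42.6(200) = 10800.
Ed = (dq/dp)·(p/q) = −42.6 × (200/10800) = -0.78888…
|Ed| = 0.789 < 1, so demand is inelastic.

-0.789; inelastic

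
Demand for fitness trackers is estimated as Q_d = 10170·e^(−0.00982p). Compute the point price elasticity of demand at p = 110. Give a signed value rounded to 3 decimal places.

dQ_d/dp = −0.00982·Q_d = -33.9084. At p = 110, Q_d = 3453.
Ed = (dQ_d/dp)·(p/Q_d) = (-33.9084) × (110/3453) = -1.0802

-1.080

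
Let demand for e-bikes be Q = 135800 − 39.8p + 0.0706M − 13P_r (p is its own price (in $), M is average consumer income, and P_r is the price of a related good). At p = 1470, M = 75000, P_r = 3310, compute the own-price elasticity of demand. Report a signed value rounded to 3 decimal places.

At the given values, Q = 135800 − 39.8(1470) + 0.0706(75000) − 13(3310) = 39559.
∂Q/∂p = −39.8.
E = (-39.8) × (1470/39559) = -1.47895…

-1.479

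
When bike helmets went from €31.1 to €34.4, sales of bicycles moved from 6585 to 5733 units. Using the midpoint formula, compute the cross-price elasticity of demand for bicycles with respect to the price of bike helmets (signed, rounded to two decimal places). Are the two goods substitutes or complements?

%ΔQ_{bicycles} = (5733 − 6585)/avg = -852/6159 = -0.138334…
%ΔP_{bike helmets} = (34.4 − 31.1)/avg = 3.3/32.75 = 0.100763…
E_cross = (-852/6159) / (3.3/32.75) = -1.3728…
E_cross < 0 ⇒ the goods are complements.

-1.37; complements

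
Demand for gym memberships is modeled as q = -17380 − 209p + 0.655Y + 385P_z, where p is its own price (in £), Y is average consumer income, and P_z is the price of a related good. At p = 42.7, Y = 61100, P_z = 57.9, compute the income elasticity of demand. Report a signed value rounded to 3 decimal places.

At the given values, q = -17380 − 209(42.7) + 0.655(61100) + 385(57.9) = 36007.7.
∂q/∂Y = 0.655.
E = (0.655) × (61100/36007.7) = 1.11144…

1.111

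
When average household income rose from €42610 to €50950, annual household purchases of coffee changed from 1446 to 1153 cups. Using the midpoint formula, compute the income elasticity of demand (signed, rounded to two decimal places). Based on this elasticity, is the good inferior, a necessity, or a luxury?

%ΔQ = (1153 − 1446)/[( 1446 + 1153)/2] = -293/1299.5 = -0.225471…
%ΔIncome = (50950 − 42610)/[( 42610 + 50950)/2] = 8340/46780 = 0.178281…
E_income = (-293/1299.5) / (8340/46780) = -1.2646…
E_income < 0 ⇒ inferior good.

-1.26; inferior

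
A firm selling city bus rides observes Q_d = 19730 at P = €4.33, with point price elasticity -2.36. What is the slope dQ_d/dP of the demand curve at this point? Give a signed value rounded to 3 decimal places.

-10753.533

Ed = (dQ_d/dP)·(P/Q_d) ⇒ dQ_d/dP = Ed·Q_d/P = (-2.36)·19730/4.33 = -10753.53348…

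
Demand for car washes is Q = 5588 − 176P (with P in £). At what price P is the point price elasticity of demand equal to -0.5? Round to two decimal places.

Ed = −176P/(5588 − 176P). Set this equal to -0.5:
176P = 0.5·(5588 − 176P) ⇒ 176P(1 + 0.5) = 0.5·5588
P = 0.5·5588 / (176·1.5) = 10.5833…

10.58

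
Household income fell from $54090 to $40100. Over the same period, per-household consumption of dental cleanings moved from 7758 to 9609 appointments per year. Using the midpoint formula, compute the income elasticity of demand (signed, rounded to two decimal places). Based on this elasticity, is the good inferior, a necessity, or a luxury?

%ΔQ = (9609 − 7758)/[( 7758 + 9609)/2] = 1851/8683.5 = 0.213162…
%ΔIncome = (40100 − 54090)/[( 54090 + 40100)/2] = -13990/47095 = -0.297059…
E_income = (1851/8683.5) / (-13990/47095) = -0.7175…
E_income < 0 ⇒ inferior good.

-0.72; inferior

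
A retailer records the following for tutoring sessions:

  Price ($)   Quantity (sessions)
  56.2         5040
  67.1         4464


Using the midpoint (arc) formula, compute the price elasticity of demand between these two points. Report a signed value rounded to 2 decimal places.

-0.69

%ΔQ = (4464 − 5040) / [(5040 + 4464)/2] = -576/4752 = -0.121212…
%ΔP = (67.1 − 56.2) / [(56.2 + 67.1)/2] = 10.9/61.65 = 0.176804…
Arc Ed = %ΔQ / %ΔP = (-576/4752) / (10.9/61.65) = -0.6855…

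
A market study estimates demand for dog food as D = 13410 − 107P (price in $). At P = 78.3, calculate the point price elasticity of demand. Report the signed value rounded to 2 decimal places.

dD/dP = −107. At P = 78.3, D = 13410 − 107(78.3) = 5031.9.
Ed = (dD/dP)·(P/D) = −107 × (78.3/5031.9) = -1.6649…

-1.66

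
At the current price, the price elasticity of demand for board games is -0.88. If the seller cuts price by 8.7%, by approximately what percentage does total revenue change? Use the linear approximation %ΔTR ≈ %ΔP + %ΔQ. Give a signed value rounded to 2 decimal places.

-1.04%

%ΔQ ≈ Ed × %ΔP = (-0.88) × (-8.7%) = +7.6560%
%ΔTR ≈ %ΔP + %ΔQ = (-8.7%) + (+7.6560%) = -1.0440%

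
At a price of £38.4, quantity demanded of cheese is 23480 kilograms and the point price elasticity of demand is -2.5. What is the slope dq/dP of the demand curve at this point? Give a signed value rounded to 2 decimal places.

-1528.65

Ed = (dq/dP)·(P/q) ⇒ dq/dP = Ed·q/P = (-2.5)·23480/38.4 = -1528.6458…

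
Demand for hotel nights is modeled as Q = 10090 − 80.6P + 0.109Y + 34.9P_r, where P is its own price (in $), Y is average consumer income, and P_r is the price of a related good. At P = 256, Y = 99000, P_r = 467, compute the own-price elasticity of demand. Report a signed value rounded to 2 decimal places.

At the given values, Q = 10090 − 80.6(256) + 0.109(99000) + 34.9(467) = 16545.7.
∂Q/∂P = −80.6.
E = (-80.6) × (256/16545.7) = -1.2470…

-1.25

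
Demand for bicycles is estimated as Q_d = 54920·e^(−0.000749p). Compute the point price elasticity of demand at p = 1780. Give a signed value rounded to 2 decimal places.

dQ_d/dp = −0.000749·Q_d = -10.8443. At p = 1780, Q_d = 14478.4.
Ed = (dQ_d/dp)·(p/Q_d) = (-10.8443) × (1780/14478.4) = -1.3332…

-1.33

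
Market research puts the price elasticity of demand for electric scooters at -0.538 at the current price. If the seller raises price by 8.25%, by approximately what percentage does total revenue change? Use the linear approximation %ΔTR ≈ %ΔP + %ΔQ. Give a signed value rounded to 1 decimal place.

%ΔQ ≈ Ed × %ΔP = (-0.538) × (+8.25%) = -4.4385%
%ΔTR ≈ %ΔP + %ΔQ = (+8.25%) + (-4.4385%) = +3.8115%

+3.8%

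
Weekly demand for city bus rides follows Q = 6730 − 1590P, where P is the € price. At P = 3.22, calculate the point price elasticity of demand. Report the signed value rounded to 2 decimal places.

dQ/dP = −1590. At P = 3.22, Q = 6730 − 1590(3.22) = 1610.2.
Ed = (dQ/dP)·(P/Q) = −1590 × (3.22/1610.2) = -3.1796…

-3.18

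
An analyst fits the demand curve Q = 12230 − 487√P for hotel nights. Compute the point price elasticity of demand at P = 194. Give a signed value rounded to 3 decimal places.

-0.623

dQ/dP = −487/(2√P) = -17.4823. At P = 194, Q = 5446.87.
Ed = (dQ/dP)·(P/Q) = (-17.4823) × (194/5446.87) = -0.62266…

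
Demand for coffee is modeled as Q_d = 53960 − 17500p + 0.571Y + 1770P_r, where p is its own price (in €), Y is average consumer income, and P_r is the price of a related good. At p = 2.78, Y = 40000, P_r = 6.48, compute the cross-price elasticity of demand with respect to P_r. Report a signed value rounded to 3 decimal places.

0.289

At the given values, Q_d = 53960 − 17500(2.78) + 0.571(40000) + 1770(6.48) = 39619.6.
∂Q_d/∂P_r = 1770.
E = (1770) × (6.48/39619.6) = 0.28949…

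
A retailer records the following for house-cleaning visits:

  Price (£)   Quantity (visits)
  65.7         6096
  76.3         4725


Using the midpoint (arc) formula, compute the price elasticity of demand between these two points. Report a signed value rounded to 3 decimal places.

-1.697

%ΔQ = (4725 − 6096) / [(6096 + 4725)/2] = -1371/5410.5 = -0.253396…
%ΔP = (76.3 − 65.7) / [(65.7 + 76.3)/2] = 10.6/71 = 0.149295…
Arc Ed = %ΔQ / %ΔP = (-1371/5410.5) / (10.6/71) = -1.69727…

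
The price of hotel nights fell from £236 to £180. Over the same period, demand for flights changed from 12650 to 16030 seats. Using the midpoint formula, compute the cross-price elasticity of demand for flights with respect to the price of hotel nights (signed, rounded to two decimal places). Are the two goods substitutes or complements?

%ΔQ_{flights} = (16030 − 12650)/avg = 3380/14340 = 0.235704…
%ΔP_{hotel nights} = (180 − 236)/avg = -56/208 = -0.269230…
E_cross = (3380/14340) / (-56/208) = -0.8754…
E_cross < 0 ⇒ the goods are complements.

-0.88; complements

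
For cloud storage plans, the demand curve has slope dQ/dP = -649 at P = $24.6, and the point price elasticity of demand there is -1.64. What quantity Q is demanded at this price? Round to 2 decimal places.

Ed = (dQ/dP)·(P/Q) ⇒ Q = (dQ/dP)·P/Ed = (-649)·24.6/(-1.64) = 9735

9735.00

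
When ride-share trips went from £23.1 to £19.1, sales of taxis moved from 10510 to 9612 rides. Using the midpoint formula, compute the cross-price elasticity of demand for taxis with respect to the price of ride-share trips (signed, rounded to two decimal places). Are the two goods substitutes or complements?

0.47; substitutes

%ΔQ_{taxis} = (9612 − 10510)/avg = -898/10061 = -0.089255…
%ΔP_{ride-share trips} = (19.1 − 23.1)/avg = -4/21.1 = -0.189573…
E_cross = (-898/10061) / (-4/21.1) = 0.4708…
E_cross > 0 ⇒ the goods are substitutes.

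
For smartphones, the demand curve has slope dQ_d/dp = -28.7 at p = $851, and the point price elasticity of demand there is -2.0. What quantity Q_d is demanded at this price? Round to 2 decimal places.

Ed = (dQ_d/dp)·(p/Q_d) ⇒ Q_d = (dQ_d/dp)·p/Ed = (-28.7)·851/(-2.0) = 12211.85

12211.85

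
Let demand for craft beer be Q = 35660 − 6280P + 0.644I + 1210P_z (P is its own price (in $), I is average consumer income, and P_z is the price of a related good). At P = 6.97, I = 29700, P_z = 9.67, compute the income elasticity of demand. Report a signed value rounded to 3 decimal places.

At the given values, Q = 35660 − 6280(6.97) + 0.644(29700) + 1210(9.67) = 22715.9.
∂Q/∂I = 0.644.
E = (0.644) × (29700/22715.9) = 0.84200…

0.842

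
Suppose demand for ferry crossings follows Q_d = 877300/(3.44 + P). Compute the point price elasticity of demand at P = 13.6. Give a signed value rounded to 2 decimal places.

-0.80

dQ_d/dP = −877300/(3.44 + P)² = -3021.41. At P = 13.6, Q_d = 51484.7.
Ed = (dQ_d/dP)·(P/Q_d) = (-3021.41) × (13.6/51484.7) = -0.7981…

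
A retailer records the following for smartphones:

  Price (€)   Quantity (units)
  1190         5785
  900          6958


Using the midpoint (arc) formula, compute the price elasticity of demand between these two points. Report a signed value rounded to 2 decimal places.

-0.66

%ΔQ = (6958 − 5785) / [(5785 + 6958)/2] = 1173/6371.5 = 0.184101…
%ΔP = (900 − 1190) / [(1190 + 900)/2] = -290/1045 = -0.277511…
Arc Ed = %ΔQ / %ΔP = (1173/6371.5) / (-290/1045) = -0.6633…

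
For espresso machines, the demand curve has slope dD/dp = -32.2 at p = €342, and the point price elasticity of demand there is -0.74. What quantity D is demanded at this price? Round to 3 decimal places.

Ed = (dD/dp)·(p/D) ⇒ D = (dD/dp)·p/Ed = (-32.2)·342/(-0.74) = 14881.62162…

14881.622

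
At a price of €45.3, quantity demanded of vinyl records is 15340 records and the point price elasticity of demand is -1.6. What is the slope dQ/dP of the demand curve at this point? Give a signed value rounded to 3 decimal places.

-541.810

Ed = (dQ/dP)·(P/Q) ⇒ dQ/dP = Ed·Q/P = (-1.6)·15340/45.3 = -541.81015…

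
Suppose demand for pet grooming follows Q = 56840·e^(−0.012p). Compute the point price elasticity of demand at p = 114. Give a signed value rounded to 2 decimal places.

-1.37

dQ/dp = −0.012·Q = -173.668. At p = 114, Q = 14472.4.
Ed = (dQ/dp)·(p/Q) = (-173.668) × (114/14472.4) = -1.368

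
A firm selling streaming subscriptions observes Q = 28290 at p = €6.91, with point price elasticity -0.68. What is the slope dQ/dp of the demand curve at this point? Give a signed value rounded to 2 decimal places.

Ed = (dQ/dp)·(p/Q) ⇒ dQ/dp = Ed·Q/p = (-0.68)·28290/6.91 = -2783.9652…

-2783.97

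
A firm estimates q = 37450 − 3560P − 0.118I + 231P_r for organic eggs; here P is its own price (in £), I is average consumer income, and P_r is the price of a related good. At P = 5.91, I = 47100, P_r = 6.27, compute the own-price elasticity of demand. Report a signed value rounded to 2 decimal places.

-1.71

At the given values, q = 37450 − 3560(5.91) − 0.118(47100) + 231(6.27) = 12300.97.
∂q/∂P = −3560.
E = (-3560) × (5.91/12300.97) = -1.7104…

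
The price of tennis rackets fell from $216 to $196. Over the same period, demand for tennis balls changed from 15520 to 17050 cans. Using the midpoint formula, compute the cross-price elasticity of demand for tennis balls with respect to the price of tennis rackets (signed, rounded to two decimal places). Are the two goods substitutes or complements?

-0.97; complements

%ΔQ_{tennis balls} = (17050 − 15520)/avg = 1530/16285 = 0.093951…
%ΔP_{tennis rackets} = (196 − 216)/avg = -20/206 = -0.097087…
E_cross = (1530/16285) / (-20/206) = -0.9677…
E_cross < 0 ⇒ the goods are complements.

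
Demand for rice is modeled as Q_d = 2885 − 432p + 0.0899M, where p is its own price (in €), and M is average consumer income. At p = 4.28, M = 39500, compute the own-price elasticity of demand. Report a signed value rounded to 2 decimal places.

-0.40

At the given values, Q_d = 2885 − 432(4.28) + 0.0899(39500) = 4587.09.
∂Q_d/∂p = −432.
E = (-432) × (4.28/4587.09) = -0.4030…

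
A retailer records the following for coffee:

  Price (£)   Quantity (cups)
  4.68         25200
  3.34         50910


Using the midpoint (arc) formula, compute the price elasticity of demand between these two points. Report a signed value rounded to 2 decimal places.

-2.02

%ΔQ = (50910 − 25200) / [(25200 + 50910)/2] = 25710/38055 = 0.675601…
%ΔP = (3.34 − 4.68) / [(4.68 + 3.34)/2] = -1.34/4.01 = -0.334164…
Arc Ed = %ΔQ / %ΔP = (25710/38055) / (-1.34/4.01) = -2.0217…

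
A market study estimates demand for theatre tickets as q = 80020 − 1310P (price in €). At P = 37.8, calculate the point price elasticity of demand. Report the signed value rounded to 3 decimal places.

dq/dP = −1310. At P = 37.8, q = 80020 − 1310(37.8) = 30502.
Ed = (dq/dP)·(P/q) = −1310 × (37.8/30502) = -1.62343…

-1.623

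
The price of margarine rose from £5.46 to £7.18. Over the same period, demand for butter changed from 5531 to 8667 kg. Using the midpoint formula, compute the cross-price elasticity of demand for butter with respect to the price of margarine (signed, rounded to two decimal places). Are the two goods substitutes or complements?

1.62; substitutes

%ΔQ_{butter} = (8667 − 5531)/avg = 3136/7099 = 0.441752…
%ΔP_{margarine} = (7.18 − 5.46)/avg = 1.72/6.32 = 0.272151…
E_cross = (3136/7099) / (1.72/6.32) = 1.6231…
E_cross > 0 ⇒ the goods are substitutes.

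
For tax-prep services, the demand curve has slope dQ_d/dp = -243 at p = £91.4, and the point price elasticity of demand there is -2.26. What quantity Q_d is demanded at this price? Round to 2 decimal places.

9827.52

Ed = (dQ_d/dp)·(p/Q_d) ⇒ Q_d = (dQ_d/dp)·p/Ed = (-243)·91.4/(-2.26) = 9827.5221…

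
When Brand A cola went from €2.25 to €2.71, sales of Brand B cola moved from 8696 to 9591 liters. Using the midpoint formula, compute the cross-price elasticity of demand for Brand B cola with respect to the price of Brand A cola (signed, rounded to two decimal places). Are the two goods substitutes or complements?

%ΔQ_{Brand B cola} = (9591 − 8696)/avg = 895/9143.5 = 0.097883…
%ΔP_{Brand A cola} = (2.71 − 2.25)/avg = 0.46/2.48 = 0.185483…
E_cross = (895/9143.5) / (0.46/2.48) = 0.5277…
E_cross > 0 ⇒ the goods are substitutes.

0.53; substitutes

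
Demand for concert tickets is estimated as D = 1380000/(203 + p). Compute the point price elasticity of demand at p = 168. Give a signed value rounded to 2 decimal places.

dD/dp = −1380000/(203 + p)² = -10.0261. At p = 168, D = 3719.68.
Ed = (dD/dp)·(p/D) = (-10.0261) × (168/3719.68) = -0.4528…

-0.45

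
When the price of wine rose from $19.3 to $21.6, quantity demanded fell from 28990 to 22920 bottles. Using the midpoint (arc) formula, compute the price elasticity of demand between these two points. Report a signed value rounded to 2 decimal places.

%ΔQ = (22920 − 28990) / [(28990 + 22920)/2] = -6070/25955 = -0.233866…
%ΔP = (21.6 − 19.3) / [(19.3 + 21.6)/2] = 2.3/20.45 = 0.112469…
Arc Ed = %ΔQ / %ΔP = (-6070/25955) / (2.3/20.45) = -2.0793…

-2.08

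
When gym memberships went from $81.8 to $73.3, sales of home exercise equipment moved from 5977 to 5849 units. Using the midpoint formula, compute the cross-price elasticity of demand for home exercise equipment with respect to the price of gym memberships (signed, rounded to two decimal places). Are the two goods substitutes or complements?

%ΔQ_{home exercise equipment} = (5849 − 5977)/avg = -128/5913 = -0.021647…
%ΔP_{gym memberships} = (73.3 − 81.8)/avg = -8.5/77.55 = -0.109606…
E_cross = (-128/5913) / (-8.5/77.55) = 0.1974…
E_cross > 0 ⇒ the goods are substitutes.

0.20; substitutes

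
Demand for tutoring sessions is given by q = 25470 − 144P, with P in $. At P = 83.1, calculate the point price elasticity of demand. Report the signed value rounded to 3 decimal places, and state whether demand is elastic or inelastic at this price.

dq/dP = −144. At P = 83.1, q = 25470 − 144(83.1) = 13503.6.
Ed = (dq/dP)·(P/q) = −144 × (83.1/13503.6) = -0.88616…
|Ed| = 0.886 < 1, so demand is inelastic.

-0.886; inelastic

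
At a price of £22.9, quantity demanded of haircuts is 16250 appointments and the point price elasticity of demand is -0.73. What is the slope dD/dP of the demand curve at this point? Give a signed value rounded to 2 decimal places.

Ed = (dD/dP)·(P/D) ⇒ dD/dP = Ed·D/P = (-0.73)·16250/22.9 = -518.0131…

-518.01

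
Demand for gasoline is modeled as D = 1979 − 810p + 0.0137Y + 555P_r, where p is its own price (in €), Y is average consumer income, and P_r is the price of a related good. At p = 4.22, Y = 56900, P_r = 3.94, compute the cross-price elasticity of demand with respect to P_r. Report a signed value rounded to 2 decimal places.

1.43

At the given values, D = 1979 − 810(4.22) + 0.0137(56900) + 555(3.94) = 1527.03.
∂D/∂P_r = 555.
E = (555) × (3.94/1527.03) = 1.4319…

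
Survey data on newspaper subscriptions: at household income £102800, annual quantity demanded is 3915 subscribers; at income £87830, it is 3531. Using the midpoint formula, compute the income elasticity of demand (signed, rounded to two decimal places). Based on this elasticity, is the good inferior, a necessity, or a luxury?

0.66; necessity

%ΔQ = (3531 − 3915)/[( 3915 + 3531)/2] = -384/3723 = -0.103142…
%ΔIncome = (87830 − 102800)/[( 102800 + 87830)/2] = -14970/95315 = -0.157058…
E_income = (-384/3723) / (-14970/95315) = 0.6567…
0 < E_income < 1 ⇒ normal good, necessity.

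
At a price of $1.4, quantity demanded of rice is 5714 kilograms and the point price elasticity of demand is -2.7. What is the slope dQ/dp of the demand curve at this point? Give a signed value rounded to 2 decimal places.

-11019.86

Ed = (dQ/dp)·(p/Q) ⇒ dQ/dp = Ed·Q/p = (-2.7)·5714/1.4 = -11019.8571…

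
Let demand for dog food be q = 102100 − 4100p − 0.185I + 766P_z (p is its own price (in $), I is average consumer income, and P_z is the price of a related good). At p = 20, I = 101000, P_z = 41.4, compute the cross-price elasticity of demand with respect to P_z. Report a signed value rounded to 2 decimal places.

At the given values, q = 102100 − 4100(20) − 0.185(101000) + 766(41.4) = 33127.4.
∂q/∂P_z = 766.
E = (766) × (41.4/33127.4) = 0.9572…

0.96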